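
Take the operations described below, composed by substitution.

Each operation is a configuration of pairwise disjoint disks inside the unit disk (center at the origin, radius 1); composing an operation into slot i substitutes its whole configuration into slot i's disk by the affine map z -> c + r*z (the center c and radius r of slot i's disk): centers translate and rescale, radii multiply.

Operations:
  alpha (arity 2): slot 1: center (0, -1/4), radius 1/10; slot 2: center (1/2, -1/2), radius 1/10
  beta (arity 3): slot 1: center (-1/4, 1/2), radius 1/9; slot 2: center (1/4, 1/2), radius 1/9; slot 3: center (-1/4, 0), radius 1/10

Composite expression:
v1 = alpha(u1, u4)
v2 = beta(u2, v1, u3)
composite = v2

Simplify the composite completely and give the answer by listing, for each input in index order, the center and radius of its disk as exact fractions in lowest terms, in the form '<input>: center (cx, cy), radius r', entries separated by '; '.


Each u-disk chains the slot maps above it in beta; radii multiply.
input u2: composing its 1 substitution step yields center (-1/4, 1/2), radius 1/9
input u1: composing its 2 substitution steps yields center (1/4, 17/36), radius 1/90
input u4: composing its 2 substitution steps yields center (11/36, 4/9), radius 1/90
input u3: composing its 1 substitution step yields center (-1/4, 0), radius 1/10

u1: center (1/4, 17/36), radius 1/90; u2: center (-1/4, 1/2), radius 1/9; u3: center (-1/4, 0), radius 1/10; u4: center (11/36, 4/9), radius 1/90


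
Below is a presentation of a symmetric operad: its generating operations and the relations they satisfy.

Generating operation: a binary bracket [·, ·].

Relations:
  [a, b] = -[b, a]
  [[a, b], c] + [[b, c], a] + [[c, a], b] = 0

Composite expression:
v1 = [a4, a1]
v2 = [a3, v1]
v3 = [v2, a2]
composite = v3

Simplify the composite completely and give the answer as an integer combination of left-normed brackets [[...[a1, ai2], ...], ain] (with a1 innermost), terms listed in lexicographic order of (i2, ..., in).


[[[a1, a4], a3], a2]


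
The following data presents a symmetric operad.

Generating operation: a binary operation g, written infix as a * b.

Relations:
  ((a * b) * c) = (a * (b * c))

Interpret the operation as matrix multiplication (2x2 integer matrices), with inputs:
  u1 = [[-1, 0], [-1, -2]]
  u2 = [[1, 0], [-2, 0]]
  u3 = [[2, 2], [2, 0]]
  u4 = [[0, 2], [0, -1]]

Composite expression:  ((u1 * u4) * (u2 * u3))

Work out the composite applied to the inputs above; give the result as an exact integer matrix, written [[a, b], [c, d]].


[[8, 8], [0, 0]]

(u1 * u4) = [[0, -2], [0, 0]]
(u2 * u3) = [[2, 2], [-4, -4]]
((u1 * u4) * (u2 * u3)) = [[8, 8], [0, 0]]


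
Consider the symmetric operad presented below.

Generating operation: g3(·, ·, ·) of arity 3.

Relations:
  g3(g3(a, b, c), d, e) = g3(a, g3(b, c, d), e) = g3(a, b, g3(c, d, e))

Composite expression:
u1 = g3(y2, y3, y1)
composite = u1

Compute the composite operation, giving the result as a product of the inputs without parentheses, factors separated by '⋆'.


y2 ⋆ y3 ⋆ y1


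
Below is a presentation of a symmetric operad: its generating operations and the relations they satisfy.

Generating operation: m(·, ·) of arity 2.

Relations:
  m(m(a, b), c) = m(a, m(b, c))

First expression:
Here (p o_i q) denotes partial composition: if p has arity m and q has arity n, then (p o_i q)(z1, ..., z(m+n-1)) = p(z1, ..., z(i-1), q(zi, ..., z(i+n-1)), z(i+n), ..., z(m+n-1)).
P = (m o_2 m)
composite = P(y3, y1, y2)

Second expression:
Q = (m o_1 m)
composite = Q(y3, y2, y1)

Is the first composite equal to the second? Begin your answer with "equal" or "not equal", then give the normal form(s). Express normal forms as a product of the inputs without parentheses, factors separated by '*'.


not equal; first: y3 * y1 * y2; second: y3 * y2 * y1

The first expression, normalized: y3 * y1 * y2
The second expression, normalized: y3 * y2 * y1
The forms do not match — not equal.


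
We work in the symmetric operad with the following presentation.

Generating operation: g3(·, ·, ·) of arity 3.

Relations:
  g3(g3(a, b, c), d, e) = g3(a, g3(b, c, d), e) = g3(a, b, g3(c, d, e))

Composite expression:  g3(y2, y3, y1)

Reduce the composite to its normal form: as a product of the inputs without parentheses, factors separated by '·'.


y2 · y3 · y1

Associativity of g3 dissolves the nesting; only the y-input order survives.
g3(y2, y3, y1) spells out as y2 · y3 · y1


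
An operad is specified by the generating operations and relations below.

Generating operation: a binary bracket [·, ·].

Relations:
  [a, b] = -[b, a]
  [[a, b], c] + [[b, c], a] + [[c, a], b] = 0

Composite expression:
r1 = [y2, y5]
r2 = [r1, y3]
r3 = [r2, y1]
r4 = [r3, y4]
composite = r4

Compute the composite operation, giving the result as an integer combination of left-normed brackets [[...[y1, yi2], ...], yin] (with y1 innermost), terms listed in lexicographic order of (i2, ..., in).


Antisymmetry and Jacobi reduce to y1-anchored left-normed brackets.
Composite bracket: [[[[y2, y5], y3], y1], y4]
Each bracket splits as ab - ba, giving 16 signed words (2^4 = 16).
Words beginning with y1 determine it all:
  sign of y1y2y5y3y4 is -1, so it contributes -[[[[y1, y2], y5], y3], y4]
  sign of y1y3y2y5y4 is +1, so it contributes +[[[[y1, y3], y2], y5], y4]
  sign of y1y3y5y2y4 is -1, so it contributes -[[[[y1, y3], y5], y2], y4]
  sign of y1y5y2y3y4 is +1, so it contributes +[[[[y1, y5], y2], y3], y4]

-[[[[y1, y2], y5], y3], y4] + [[[[y1, y3], y2], y5], y4] - [[[[y1, y3], y5], y2], y4] + [[[[y1, y5], y2], y3], y4]


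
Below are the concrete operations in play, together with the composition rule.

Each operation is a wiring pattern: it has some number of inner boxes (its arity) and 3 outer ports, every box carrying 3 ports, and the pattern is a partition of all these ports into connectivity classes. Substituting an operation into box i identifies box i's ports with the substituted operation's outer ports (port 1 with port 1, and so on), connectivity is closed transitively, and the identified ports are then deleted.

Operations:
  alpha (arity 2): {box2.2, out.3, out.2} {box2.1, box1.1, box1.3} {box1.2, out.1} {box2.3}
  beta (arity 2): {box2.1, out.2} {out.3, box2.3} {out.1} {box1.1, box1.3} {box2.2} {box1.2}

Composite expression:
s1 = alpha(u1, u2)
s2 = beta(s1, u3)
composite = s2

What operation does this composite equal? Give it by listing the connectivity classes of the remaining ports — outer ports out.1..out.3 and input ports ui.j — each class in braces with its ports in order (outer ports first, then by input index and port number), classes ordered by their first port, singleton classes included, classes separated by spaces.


{out.1} {out.2, u3.1} {out.3, u3.3} {u1.1, u1.3, u2.1} {u1.2, u2.2} {u2.3} {u3.2}

Treat the ports identified at beta as solder joints: merge, then drop.
through alpha, on inputs (u1, u2): {out.1, u1.2} {out.2, out.3, u2.2} {u1.1, u1.3, u2.1} {u2.3} (out.j = stage outer ports)
through beta, on inputs (u1, u2, u3): {out.1} {out.2, u3.1} {out.3, u3.3} {u1.1, u1.3, u2.1} {u1.2, u2.2} {u2.3} {u3.2} (out.j = stage outer ports)


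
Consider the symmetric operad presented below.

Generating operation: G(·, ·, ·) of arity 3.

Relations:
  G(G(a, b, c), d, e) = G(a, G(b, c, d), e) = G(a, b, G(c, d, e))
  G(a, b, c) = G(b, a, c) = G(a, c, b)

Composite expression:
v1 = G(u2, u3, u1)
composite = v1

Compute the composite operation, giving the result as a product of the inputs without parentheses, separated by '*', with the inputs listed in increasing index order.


u1 * u2 * u3

With G associative and commutative, the u-input set is all that matters.
G(u2, u3, u1) spells out as u2 * u3 * u1
putting the inputs in ascending order: u1 * u2 * u3


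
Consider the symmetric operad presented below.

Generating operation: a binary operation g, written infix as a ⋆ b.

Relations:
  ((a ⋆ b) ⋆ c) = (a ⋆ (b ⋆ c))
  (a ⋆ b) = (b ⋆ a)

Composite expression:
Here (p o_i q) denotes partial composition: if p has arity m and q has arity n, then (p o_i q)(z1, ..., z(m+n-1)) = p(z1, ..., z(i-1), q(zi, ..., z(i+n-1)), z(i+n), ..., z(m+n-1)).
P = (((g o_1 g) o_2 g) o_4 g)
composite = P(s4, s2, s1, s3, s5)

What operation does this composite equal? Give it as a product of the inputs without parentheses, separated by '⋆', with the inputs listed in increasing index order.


s1 ⋆ s2 ⋆ s3 ⋆ s4 ⋆ s5

Shape and order are irrelevant to g; the s-input set decides.
(s2 ⋆ s1) reduces to s2 ⋆ s1
(s4 ⋆ (s2 ⋆ s1)) reduces to s4 ⋆ s2 ⋆ s1
(s3 ⋆ s5) reduces to s3 ⋆ s5
((s4 ⋆ (s2 ⋆ s1)) ⋆ (s3 ⋆ s5)) reduces to s4 ⋆ s2 ⋆ s1 ⋆ s3 ⋆ s5
rearranged into index order: s1 ⋆ s2 ⋆ s3 ⋆ s4 ⋆ s5


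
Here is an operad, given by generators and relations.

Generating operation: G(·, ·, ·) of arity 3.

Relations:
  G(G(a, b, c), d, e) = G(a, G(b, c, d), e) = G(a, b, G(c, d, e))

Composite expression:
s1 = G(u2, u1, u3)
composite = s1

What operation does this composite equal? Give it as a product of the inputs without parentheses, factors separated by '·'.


u2 · u1 · u3

Under associativity of G, the answer is the u's in reading order.
G(u2, u1, u3) flattens to u2 · u1 · u3


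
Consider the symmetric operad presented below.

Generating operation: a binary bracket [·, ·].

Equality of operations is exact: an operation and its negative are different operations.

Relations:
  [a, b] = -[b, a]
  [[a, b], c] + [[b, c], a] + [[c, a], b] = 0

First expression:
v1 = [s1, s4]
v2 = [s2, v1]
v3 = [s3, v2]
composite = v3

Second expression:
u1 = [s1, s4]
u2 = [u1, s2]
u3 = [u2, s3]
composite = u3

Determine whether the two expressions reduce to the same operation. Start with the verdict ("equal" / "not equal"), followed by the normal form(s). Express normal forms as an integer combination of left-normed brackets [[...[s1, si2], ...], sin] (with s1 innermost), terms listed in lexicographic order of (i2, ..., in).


equal: each reduces to [[[s1, s4], s2], s3]

In normal form, the first expression is [[[s1, s4], s2], s3]
In normal form, the second expression is [[[s1, s4], s2], s3]
The forms coincide; equal.


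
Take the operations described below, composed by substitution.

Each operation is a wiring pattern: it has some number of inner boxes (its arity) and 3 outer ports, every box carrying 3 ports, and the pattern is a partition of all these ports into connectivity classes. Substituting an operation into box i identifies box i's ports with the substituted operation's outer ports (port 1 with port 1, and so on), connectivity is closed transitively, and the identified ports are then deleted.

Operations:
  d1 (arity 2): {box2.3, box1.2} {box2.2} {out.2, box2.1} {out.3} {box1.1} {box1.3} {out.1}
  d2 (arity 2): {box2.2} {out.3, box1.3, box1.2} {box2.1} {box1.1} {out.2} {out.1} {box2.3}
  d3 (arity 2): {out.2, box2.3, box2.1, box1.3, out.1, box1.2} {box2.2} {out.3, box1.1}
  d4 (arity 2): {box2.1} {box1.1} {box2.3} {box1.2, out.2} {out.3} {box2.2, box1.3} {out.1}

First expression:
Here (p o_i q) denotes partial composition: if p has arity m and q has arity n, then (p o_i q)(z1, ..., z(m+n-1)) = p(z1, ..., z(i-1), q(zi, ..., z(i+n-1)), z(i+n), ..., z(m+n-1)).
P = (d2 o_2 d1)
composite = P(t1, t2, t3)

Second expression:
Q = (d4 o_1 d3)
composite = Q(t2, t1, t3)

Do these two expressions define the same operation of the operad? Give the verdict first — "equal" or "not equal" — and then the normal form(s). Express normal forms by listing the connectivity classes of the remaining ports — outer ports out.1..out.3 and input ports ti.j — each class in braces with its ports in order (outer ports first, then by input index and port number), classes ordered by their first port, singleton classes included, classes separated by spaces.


The first expression reduces to {out.1} {out.2} {out.3, t1.2, t1.3} {t1.1} {t2.1} {t2.2, t3.3} {t2.3} {t3.1} {t3.2}
The second expression reduces to {out.1} {out.2, t1.1, t1.3, t2.2, t2.3} {out.3} {t1.2} {t2.1, t3.2} {t3.1} {t3.3}
Different reductions; not equal.

not equal; first: {out.1} {out.2} {out.3, t1.2, t1.3} {t1.1} {t2.1} {t2.2, t3.3} {t2.3} {t3.1} {t3.2}; second: {out.1} {out.2, t1.1, t1.3, t2.2, t2.3} {out.3} {t1.2} {t2.1, t3.2} {t3.1} {t3.3}


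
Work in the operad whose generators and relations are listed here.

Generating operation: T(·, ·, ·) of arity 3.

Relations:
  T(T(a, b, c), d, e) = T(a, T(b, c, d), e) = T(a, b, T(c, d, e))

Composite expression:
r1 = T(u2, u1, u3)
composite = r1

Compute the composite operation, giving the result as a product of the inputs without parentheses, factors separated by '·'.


u2 · u1 · u3

Associativity of T dissolves the nesting; only the u-input order survives.
T(u2, u1, u3) unparenthesizes to u2 · u1 · u3


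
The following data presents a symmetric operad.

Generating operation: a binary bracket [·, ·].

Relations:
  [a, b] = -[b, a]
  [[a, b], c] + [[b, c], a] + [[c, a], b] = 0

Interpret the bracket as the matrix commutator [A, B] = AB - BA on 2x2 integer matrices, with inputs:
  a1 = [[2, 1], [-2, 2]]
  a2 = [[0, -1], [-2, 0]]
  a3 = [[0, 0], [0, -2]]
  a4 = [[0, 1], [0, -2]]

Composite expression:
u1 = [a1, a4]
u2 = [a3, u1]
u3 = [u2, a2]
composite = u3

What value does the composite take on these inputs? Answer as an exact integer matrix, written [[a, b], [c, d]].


[[16, 0], [0, -16]]

[a1, a4] = [[2, -2], [-4, -2]]
[a3, [a1, a4]] = [[0, -4], [8, 0]]
[[a3, [a1, a4]], a2] = [[16, 0], [0, -16]]


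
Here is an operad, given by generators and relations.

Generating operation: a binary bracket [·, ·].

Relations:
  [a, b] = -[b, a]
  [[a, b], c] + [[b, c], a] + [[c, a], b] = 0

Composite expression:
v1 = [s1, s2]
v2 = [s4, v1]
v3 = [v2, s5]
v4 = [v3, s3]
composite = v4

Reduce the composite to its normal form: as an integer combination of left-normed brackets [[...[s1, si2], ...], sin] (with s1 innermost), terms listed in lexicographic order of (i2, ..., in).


-[[[[s1, s2], s4], s5], s3]

Expand each bracket as ab - ba; the s1-initial words give the coefficients.
Composite bracket: [[[s4, [s1, s2]], s5], s3]
Each bracket splits as ab - ba, giving 16 signed words (2^4 = 16).
Coefficients come from the s1-initial words:
  s1s2s4s5s3 (sign -1) contributes -[[[[s1, s2], s4], s5], s3]


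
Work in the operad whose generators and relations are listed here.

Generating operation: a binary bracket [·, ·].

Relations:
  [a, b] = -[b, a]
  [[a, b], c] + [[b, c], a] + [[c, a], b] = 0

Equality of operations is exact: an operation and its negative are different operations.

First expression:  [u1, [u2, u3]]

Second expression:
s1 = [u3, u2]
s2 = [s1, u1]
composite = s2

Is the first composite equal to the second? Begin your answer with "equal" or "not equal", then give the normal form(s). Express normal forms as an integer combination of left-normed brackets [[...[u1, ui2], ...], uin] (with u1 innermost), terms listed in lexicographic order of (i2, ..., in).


Reducing the first expression gives [[u1, u2], u3] - [[u1, u3], u2]
Reducing the second expression gives [[u1, u2], u3] - [[u1, u3], u2]
The forms coincide; equal.

equal; the common form is [[u1, u2], u3] - [[u1, u3], u2]


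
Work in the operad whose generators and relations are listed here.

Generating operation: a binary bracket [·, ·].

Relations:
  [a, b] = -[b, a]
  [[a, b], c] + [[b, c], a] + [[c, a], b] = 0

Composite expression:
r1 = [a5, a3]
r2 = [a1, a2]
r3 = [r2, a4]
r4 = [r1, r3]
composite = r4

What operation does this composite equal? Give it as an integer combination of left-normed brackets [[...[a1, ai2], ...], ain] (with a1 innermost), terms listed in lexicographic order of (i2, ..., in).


[[[[a1, a2], a4], a3], a5] - [[[[a1, a2], a4], a5], a3]

Expand each bracket as ab - ba; the a1-initial words give the coefficients.
Composite bracket: [[a5, a3], [[a1, a2], a4]]
The bracket unfolds into 16 signed words via [a, b] = ab - ba (2^4 = 16).
Keep just the words that open with a1:
  a1a2a4a3a5 (sign +1) contributes +[[[[a1, a2], a4], a3], a5]
  a1a2a4a5a3 (sign -1) contributes -[[[[a1, a2], a4], a5], a3]


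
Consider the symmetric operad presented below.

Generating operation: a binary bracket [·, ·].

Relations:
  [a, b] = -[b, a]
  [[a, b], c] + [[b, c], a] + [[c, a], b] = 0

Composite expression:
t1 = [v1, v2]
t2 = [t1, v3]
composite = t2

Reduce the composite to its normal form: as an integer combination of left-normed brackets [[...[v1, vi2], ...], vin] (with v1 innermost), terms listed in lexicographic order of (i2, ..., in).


In the tensor algebra, words opening v1 carry the v1-anchored form.
Composite bracket: [[v1, v2], v3]
The bracket unfolds into 4 signed words via [a, b] = ab - ba (2^2 = 4).
Words beginning with v1 determine it all:
  v1v2v3 appears with sign +1, giving the term +[[v1, v2], v3]

[[v1, v2], v3]


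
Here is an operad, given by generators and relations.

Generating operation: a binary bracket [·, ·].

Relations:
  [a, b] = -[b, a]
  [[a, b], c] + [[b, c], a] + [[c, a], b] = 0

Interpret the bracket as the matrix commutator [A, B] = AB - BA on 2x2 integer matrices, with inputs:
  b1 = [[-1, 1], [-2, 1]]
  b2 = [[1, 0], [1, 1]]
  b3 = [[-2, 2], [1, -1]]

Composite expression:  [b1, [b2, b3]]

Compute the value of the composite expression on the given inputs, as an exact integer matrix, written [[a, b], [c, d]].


[b2, b3] = [[-2, 0], [-1, 2]]
[b1, [b2, b3]] = [[-1, 4], [6, 1]]

[[-1, 4], [6, 1]]


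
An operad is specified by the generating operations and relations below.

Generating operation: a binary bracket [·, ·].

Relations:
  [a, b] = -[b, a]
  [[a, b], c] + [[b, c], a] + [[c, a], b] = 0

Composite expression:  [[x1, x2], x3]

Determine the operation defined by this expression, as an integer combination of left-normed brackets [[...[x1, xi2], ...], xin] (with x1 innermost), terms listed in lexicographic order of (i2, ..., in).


Expand each bracket as ab - ba; the x1-initial words give the coefficients.
Composite bracket: [[x1, x2], x3]
Expanding via [a, b] = ab - ba: 4 signed words (2^2 = 4).
Coefficients come from the x1-initial words:
  word x1x2x3 has sign +1, contributing +[[x1, x2], x3]

[[x1, x2], x3]


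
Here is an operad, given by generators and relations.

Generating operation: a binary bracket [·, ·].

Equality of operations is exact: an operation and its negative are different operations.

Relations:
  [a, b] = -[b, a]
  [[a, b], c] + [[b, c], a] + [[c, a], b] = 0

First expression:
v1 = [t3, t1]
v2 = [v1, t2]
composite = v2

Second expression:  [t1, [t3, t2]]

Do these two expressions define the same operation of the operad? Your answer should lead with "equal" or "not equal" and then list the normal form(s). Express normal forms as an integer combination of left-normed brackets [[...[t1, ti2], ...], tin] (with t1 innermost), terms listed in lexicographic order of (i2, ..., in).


not equal: they reduce to -[[t1, t3], t2] and -[[t1, t2], t3] + [[t1, t3], t2]

In normal form, the first expression is -[[t1, t3], t2]
In normal form, the second expression is -[[t1, t2], t3] + [[t1, t3], t2]
They disagree, so not equal.


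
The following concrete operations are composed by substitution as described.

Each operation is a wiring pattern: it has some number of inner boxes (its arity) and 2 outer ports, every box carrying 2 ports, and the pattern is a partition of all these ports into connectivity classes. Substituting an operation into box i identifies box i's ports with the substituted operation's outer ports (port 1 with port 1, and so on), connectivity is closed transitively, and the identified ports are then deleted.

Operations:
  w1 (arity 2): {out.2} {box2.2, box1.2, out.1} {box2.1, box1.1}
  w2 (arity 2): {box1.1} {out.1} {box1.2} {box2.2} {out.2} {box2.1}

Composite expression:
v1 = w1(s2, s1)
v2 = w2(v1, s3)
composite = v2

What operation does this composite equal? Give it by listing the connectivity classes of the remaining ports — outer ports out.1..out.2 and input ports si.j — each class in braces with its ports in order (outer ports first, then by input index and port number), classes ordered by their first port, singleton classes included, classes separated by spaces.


Connectivity passes through glued w2-boundaries; trace each wire chain.
stage w1: inputs (s2, s1), connectivity {out.1, s1.2, s2.2} {out.2} {s1.1, s2.1}, out.j its boundary
stage w2: inputs (s2, s1, s3), connectivity {out.1} {out.2} {s1.1, s2.1} {s1.2, s2.2} {s3.1} {s3.2}, out.j its boundary

{out.1} {out.2} {s1.1, s2.1} {s1.2, s2.2} {s3.1} {s3.2}


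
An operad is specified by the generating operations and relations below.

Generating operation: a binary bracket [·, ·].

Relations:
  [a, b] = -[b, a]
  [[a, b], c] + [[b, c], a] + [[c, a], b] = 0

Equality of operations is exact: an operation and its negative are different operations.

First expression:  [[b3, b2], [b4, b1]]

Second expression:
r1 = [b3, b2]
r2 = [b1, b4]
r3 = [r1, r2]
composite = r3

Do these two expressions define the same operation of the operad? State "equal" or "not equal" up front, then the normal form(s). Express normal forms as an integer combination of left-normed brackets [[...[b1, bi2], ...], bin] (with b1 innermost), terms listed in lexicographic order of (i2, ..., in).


Normal form of the first expression: -[[[b1, b4], b2], b3] + [[[b1, b4], b3], b2]
Normal form of the second expression: [[[b1, b4], b2], b3] - [[[b1, b4], b3], b2]
No match — not equal.

not equal; first: -[[[b1, b4], b2], b3] + [[[b1, b4], b3], b2]; second: [[[b1, b4], b2], b3] - [[[b1, b4], b3], b2]


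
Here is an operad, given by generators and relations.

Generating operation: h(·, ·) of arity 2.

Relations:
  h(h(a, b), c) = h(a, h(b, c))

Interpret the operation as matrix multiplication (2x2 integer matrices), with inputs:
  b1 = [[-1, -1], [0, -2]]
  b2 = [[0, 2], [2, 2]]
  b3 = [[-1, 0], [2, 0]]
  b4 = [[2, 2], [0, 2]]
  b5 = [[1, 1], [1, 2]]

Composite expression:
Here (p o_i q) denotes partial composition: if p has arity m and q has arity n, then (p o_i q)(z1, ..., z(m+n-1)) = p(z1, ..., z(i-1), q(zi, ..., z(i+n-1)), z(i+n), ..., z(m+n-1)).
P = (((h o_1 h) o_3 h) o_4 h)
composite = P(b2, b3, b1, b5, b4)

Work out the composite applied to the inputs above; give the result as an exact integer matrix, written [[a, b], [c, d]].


h(b2, b3) = [[4, 0], [2, 0]]
h(b5, b4) = [[2, 4], [2, 6]]
h(b1, h(b5, b4)) = [[-4, -10], [-4, -12]]
h(h(b2, b3), h(b1, h(b5, b4))) = [[-16, -40], [-8, -20]]

[[-16, -40], [-8, -20]]


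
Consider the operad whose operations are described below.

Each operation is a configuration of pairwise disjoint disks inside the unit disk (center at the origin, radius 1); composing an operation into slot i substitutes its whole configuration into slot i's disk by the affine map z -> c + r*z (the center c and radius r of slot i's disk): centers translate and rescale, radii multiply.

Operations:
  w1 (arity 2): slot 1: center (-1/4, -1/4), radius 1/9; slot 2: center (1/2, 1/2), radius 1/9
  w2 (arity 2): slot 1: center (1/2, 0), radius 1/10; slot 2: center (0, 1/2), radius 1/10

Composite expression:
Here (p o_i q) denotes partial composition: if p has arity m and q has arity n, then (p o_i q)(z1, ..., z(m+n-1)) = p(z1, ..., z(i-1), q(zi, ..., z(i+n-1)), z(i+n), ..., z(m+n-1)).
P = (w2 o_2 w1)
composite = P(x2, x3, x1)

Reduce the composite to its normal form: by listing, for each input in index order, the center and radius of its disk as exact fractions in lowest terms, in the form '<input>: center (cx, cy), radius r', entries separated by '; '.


Only the slot chain above each x matters under w2; compose those maps.
input x2: composing its 1 substitution step yields center (1/2, 0), radius 1/10
input x3: composing its 2 substitution steps yields center (-1/40, 19/40), radius 1/90
input x1: composing its 2 substitution steps yields center (1/20, 11/20), radius 1/90

x1: center (1/20, 11/20), radius 1/90; x2: center (1/2, 0), radius 1/10; x3: center (-1/40, 19/40), radius 1/90


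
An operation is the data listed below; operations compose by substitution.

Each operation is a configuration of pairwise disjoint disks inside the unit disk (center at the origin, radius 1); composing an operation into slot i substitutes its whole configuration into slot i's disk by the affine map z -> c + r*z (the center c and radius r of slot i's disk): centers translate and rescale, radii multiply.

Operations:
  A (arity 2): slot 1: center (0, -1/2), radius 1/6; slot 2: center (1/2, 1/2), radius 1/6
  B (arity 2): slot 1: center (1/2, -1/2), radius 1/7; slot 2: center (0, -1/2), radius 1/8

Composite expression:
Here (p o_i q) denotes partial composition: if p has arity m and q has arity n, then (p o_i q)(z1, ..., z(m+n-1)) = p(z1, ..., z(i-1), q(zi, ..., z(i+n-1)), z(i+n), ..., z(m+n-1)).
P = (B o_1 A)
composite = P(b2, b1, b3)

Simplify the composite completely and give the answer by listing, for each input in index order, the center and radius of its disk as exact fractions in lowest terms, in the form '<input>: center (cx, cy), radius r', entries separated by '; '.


b1: center (4/7, -3/7), radius 1/42; b2: center (1/2, -4/7), radius 1/42; b3: center (0, -1/2), radius 1/8

Each b-disk chains the slot maps above it in B; radii multiply.
input b2: composing its 2 substitution steps yields center (1/2, -4/7), radius 1/42
input b1: composing its 2 substitution steps yields center (4/7, -3/7), radius 1/42
input b3: composing its 1 substitution step yields center (0, -1/2), radius 1/8


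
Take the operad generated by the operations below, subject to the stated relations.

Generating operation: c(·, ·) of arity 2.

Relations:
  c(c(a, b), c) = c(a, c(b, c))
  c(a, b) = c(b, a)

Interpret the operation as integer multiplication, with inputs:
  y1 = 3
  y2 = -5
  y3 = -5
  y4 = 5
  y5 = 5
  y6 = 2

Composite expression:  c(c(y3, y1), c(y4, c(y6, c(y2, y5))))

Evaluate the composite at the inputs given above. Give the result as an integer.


c(y3, y1) = -15
c(y2, y5) = -25
c(y6, c(y2, y5)) = -50
c(y4, c(y6, c(y2, y5))) = -250
c(c(y3, y1), c(y4, c(y6, c(y2, y5)))) = 3750

3750


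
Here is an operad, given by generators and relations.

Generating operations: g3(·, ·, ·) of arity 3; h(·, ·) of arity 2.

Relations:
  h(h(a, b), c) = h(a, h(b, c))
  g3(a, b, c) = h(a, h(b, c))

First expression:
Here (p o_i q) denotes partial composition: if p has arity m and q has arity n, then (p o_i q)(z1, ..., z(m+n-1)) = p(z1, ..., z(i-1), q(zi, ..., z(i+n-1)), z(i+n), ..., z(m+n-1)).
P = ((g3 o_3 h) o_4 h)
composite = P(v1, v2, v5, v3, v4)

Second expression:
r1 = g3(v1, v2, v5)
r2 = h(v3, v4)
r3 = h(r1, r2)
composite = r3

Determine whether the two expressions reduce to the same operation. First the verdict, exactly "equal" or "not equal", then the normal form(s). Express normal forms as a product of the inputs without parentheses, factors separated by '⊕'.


equal; the common form is v1 ⊕ v2 ⊕ v5 ⊕ v3 ⊕ v4

Normal form of the first expression: v1 ⊕ v2 ⊕ v5 ⊕ v3 ⊕ v4
Normal form of the second expression: v1 ⊕ v2 ⊕ v5 ⊕ v3 ⊕ v4
Same normal form: equal.


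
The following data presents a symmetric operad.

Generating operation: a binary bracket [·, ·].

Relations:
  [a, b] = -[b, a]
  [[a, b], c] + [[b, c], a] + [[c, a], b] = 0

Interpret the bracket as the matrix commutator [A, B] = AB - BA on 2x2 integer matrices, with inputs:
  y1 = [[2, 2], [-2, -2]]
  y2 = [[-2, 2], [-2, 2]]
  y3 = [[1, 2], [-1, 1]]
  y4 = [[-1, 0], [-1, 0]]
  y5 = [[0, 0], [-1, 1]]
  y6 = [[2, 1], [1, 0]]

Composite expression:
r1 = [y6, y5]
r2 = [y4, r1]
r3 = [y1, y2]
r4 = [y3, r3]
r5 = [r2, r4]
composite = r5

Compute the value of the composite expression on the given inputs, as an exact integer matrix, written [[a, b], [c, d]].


[[0, 96], [288, 0]]


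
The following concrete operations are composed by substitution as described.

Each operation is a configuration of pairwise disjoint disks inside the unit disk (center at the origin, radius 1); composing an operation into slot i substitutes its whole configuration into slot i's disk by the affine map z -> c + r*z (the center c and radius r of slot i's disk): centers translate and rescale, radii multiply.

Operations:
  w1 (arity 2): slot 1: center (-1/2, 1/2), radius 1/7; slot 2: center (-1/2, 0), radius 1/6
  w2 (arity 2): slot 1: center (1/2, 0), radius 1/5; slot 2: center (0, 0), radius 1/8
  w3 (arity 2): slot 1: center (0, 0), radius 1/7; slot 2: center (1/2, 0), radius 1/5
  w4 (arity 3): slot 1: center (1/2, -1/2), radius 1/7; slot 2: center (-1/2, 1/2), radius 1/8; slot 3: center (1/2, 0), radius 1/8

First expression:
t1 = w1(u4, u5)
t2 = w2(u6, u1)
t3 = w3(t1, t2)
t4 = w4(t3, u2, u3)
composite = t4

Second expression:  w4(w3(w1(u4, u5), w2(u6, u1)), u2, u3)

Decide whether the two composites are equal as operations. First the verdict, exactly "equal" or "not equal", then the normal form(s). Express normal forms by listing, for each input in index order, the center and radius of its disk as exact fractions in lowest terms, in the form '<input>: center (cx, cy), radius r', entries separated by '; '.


equal: each reduces to u1: center (4/7, -1/2), radius 1/280; u2: center (-1/2, 1/2), radius 1/8; u3: center (1/2, 0), radius 1/8; u4: center (24/49, -24/49), radius 1/343; u5: center (24/49, -1/2), radius 1/294; u6: center (41/70, -1/2), radius 1/175

In normal form, the first expression is u1: center (4/7, -1/2), radius 1/280; u2: center (-1/2, 1/2), radius 1/8; u3: center (1/2, 0), radius 1/8; u4: center (24/49, -24/49), radius 1/343; u5: center (24/49, -1/2), radius 1/294; u6: center (41/70, -1/2), radius 1/175
In normal form, the second expression is u1: center (4/7, -1/2), radius 1/280; u2: center (-1/2, 1/2), radius 1/8; u3: center (1/2, 0), radius 1/8; u4: center (24/49, -24/49), radius 1/343; u5: center (24/49, -1/2), radius 1/294; u6: center (41/70, -1/2), radius 1/175
One common form — equal.


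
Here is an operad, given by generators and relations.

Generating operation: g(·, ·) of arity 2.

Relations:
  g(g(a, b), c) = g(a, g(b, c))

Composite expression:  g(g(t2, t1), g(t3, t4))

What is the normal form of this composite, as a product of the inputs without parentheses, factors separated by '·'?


t2 · t1 · t3 · t4

Key point: g is associative — brackets drop, the t-order remains.
g(t2, t1) unparenthesizes to t2 · t1
g(t3, t4) unparenthesizes to t3 · t4
g(g(t2, t1), g(t3, t4)) unparenthesizes to t2 · t1 · t3 · t4


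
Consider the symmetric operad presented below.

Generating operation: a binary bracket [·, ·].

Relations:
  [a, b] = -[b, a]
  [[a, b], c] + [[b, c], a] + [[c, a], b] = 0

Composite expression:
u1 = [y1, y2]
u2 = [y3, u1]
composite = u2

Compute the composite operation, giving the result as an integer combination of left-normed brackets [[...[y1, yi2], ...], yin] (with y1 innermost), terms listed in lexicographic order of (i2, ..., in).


-[[y1, y2], y3]


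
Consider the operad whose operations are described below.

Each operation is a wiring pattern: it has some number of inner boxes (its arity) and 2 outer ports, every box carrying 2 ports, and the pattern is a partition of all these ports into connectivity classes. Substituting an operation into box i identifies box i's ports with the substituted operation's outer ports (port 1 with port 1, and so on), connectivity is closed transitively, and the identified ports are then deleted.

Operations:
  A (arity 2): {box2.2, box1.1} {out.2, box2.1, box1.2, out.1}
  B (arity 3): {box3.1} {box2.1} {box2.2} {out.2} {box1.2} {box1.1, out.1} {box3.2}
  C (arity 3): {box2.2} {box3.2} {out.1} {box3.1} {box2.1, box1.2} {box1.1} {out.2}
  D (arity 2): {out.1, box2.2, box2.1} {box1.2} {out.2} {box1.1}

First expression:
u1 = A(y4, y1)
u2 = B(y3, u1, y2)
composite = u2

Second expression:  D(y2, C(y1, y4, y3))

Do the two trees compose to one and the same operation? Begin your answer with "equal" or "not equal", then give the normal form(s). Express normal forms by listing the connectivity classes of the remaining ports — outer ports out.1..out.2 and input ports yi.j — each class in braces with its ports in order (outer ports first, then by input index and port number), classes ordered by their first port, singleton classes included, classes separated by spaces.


not equal — first {out.1, y3.1} {out.2} {y1.1, y4.2} {y1.2, y4.1} {y2.1} {y2.2} {y3.2}, second {out.1} {out.2} {y1.1} {y1.2, y4.1} {y2.1} {y2.2} {y3.1} {y3.2} {y4.2}


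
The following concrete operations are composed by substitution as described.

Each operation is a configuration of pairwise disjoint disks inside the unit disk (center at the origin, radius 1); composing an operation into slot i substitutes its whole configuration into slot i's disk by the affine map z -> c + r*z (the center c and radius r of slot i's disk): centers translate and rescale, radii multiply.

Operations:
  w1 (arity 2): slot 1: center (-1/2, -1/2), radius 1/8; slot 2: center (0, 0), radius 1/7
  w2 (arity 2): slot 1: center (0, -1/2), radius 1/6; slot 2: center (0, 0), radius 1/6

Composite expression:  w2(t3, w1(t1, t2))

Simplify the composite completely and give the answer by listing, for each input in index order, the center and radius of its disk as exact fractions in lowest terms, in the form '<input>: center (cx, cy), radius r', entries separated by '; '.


Below w2, radii multiply path by path; the t-disk centers shift.
for t3, the 1-step affine chain lands on center (0, -1/2), radius 1/6
for t1, the 2-step affine chain lands on center (-1/12, -1/12), radius 1/48
for t2, the 2-step affine chain lands on center (0, 0), radius 1/42

t1: center (-1/12, -1/12), radius 1/48; t2: center (0, 0), radius 1/42; t3: center (0, -1/2), radius 1/6


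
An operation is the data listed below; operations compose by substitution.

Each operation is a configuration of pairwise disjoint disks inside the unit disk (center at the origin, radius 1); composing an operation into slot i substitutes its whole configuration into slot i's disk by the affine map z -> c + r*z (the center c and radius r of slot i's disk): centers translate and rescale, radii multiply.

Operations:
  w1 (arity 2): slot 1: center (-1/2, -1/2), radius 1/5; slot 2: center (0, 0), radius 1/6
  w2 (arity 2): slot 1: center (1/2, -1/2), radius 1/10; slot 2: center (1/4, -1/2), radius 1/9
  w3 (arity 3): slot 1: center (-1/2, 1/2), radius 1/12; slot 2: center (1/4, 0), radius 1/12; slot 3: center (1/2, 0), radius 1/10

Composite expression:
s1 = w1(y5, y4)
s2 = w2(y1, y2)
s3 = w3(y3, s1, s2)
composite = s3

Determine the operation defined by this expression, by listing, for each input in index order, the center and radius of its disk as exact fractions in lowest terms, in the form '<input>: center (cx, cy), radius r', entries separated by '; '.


y1: center (11/20, -1/20), radius 1/100; y2: center (21/40, -1/20), radius 1/90; y3: center (-1/2, 1/2), radius 1/12; y4: center (1/4, 0), radius 1/72; y5: center (5/24, -1/24), radius 1/60

Only the slot chain above each y matters under w3; compose those maps.
input y3: applying the 1 nested substitution gives center (-1/2, 1/2), radius 1/12
input y5: applying the 2 nested substitutions gives center (5/24, -1/24), radius 1/60
input y4: applying the 2 nested substitutions gives center (1/4, 0), radius 1/72
input y1: applying the 2 nested substitutions gives center (11/20, -1/20), radius 1/100
input y2: applying the 2 nested substitutions gives center (21/40, -1/20), radius 1/90


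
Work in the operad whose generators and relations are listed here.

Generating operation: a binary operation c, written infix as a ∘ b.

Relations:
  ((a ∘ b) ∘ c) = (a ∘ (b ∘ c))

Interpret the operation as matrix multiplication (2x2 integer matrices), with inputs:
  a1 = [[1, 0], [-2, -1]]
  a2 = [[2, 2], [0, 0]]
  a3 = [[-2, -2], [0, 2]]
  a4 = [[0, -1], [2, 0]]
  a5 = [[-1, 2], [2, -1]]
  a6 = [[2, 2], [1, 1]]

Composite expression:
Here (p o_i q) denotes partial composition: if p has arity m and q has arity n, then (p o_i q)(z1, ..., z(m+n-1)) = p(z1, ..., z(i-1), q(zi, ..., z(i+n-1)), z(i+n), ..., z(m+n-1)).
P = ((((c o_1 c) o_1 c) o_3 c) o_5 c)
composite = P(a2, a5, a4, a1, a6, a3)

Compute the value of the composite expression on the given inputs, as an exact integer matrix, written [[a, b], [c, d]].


(a2 ∘ a5) = [[2, 2], [0, 0]]
(a4 ∘ a1) = [[2, 1], [2, 0]]
((a2 ∘ a5) ∘ (a4 ∘ a1)) = [[8, 2], [0, 0]]
(a6 ∘ a3) = [[-4, 0], [-2, 0]]
(((a2 ∘ a5) ∘ (a4 ∘ a1)) ∘ (a6 ∘ a3)) = [[-36, 0], [0, 0]]

[[-36, 0], [0, 0]]


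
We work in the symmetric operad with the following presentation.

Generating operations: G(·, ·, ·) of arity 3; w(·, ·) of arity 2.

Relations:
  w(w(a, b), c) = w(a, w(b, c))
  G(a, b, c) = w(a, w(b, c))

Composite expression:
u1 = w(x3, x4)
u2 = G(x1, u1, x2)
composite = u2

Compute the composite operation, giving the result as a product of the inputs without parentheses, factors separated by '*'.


x1 * x3 * x4 * x2


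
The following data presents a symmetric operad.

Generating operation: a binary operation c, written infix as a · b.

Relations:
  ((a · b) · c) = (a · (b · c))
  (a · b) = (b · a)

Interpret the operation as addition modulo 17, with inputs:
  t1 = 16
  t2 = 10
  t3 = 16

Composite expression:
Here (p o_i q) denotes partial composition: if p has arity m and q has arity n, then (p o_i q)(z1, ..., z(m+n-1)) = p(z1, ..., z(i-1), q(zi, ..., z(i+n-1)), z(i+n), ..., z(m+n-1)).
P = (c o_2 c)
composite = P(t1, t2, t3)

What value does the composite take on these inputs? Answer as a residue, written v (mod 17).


8 (mod 17)

(t2 · t3) = 9
(t1 · (t2 · t3)) = 8


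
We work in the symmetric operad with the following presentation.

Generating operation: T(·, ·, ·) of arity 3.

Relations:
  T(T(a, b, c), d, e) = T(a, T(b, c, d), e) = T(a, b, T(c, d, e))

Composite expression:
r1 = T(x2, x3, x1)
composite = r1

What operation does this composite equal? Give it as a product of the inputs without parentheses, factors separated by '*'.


x2 * x3 * x1

The T-tree's shape is irrelevant; the x-reading-order decides.
T(x2, x3, x1) spells out as x2 * x3 * x1


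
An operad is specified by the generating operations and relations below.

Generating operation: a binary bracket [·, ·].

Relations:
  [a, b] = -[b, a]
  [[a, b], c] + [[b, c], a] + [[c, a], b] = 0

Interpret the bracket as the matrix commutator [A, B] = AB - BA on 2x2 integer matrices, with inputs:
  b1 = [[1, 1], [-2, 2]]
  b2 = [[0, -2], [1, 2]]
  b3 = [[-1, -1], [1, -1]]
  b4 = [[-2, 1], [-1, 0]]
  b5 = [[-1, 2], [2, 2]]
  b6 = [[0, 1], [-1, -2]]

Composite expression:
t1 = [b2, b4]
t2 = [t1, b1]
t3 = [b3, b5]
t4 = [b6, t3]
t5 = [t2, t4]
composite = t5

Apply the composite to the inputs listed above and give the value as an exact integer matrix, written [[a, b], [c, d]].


[b2, b4] = [[1, -6], [-4, -1]]
[[b2, b4], b1] = [[16, -4], [8, -16]]
[b3, b5] = [[-4, -3], [-3, 4]]
[b6, [b3, b5]] = [[-6, 2], [14, 6]]
[[[b2, b4], b1], [b6, [b3, b5]]] = [[-72, 16], [-544, 72]]

[[-72, 16], [-544, 72]]


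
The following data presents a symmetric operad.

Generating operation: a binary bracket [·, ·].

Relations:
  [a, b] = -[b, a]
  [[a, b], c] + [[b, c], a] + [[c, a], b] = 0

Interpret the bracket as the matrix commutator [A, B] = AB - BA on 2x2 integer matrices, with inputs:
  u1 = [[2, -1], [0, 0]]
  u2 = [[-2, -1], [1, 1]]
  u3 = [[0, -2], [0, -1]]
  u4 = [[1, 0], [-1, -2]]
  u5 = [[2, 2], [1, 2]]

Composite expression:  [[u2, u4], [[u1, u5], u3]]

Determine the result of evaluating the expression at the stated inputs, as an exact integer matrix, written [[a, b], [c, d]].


[u2, u4] = [[1, 3], [0, -1]]
[u1, u5] = [[-1, 4], [-2, 1]]
[[u1, u5], u3] = [[-4, 0], [-2, 4]]
[[u2, u4], [[u1, u5], u3]] = [[-6, 24], [4, 6]]

[[-6, 24], [4, 6]]


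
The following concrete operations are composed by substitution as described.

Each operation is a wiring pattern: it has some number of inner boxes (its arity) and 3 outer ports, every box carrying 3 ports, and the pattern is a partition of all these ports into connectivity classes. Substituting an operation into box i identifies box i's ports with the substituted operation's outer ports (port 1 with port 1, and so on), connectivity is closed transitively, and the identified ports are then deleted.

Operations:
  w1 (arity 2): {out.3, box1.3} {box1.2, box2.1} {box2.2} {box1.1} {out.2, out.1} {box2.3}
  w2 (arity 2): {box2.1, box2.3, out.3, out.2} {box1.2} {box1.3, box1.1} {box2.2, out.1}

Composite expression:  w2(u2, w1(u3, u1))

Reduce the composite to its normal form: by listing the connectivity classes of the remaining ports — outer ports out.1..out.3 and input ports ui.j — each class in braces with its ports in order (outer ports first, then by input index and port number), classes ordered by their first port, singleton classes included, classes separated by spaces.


{out.1, out.2, out.3, u3.3} {u1.1, u3.2} {u1.2} {u1.3} {u2.1, u2.3} {u2.2} {u3.1}

Substituting into w2 glues patterns; closure does the rest.
through w1, on inputs (u3, u1): {out.1, out.2} {out.3, u3.3} {u1.1, u3.2} {u1.2} {u1.3} {u3.1} (out.j = stage outer ports)
through w2, on inputs (u2, u3, u1): {out.1, out.2, out.3, u3.3} {u1.1, u3.2} {u1.2} {u1.3} {u2.1, u2.3} {u2.2} {u3.1} (out.j = stage outer ports)
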